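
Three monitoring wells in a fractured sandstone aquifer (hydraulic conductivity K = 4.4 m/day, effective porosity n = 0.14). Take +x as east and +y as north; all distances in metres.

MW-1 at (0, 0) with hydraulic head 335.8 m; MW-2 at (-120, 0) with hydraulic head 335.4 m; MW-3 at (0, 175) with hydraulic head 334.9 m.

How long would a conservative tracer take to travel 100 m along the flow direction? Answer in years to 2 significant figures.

1.4 years

∂h/∂x = (335.4 − 335.8) / (-120 − 0) = +0.003333
∂h/∂y = (334.9 − 335.8) / (175 − 0) = -0.005143
|∇h| = √(0.003333² + -0.005143²) = 0.006129
Seepage velocity v = K·i/n = 4.4 × 0.006129 / 0.14 = 0.1926 m/day.
t = 100 / 0.1926 = 519.2 days = 1.42 years.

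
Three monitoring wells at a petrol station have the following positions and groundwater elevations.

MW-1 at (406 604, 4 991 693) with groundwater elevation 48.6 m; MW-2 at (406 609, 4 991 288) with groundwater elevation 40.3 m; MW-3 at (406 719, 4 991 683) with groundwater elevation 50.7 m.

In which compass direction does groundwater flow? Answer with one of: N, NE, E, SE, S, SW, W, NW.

Differences from MW-1: to MW-2 (Δx, Δy, Δh) = (5, -405, -8.3); to MW-3 = (115, -10, +2.1).
Determinant of the coordinate differences = 5·(-10) − 115·(-405) = 46525.
∂h/∂x = [(-8.3)·(-10) − (+2.1)·(-405)] / 46525 = +0.02006
∂h/∂y = [5·(+2.1) − 115·(-8.3)] / 46525 = +0.02074
Flow = −∇h = (-0.02006 east, -0.02074 north), which points southwest.

SW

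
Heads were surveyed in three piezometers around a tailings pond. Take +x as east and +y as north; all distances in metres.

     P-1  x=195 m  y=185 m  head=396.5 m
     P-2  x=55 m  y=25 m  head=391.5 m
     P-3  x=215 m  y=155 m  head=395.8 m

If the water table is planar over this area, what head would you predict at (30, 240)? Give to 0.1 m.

397.1 m

Three-point gradient (reference P-1): Δ to P-2 = (-140, -160, -5.0), Δ to P-3 = (20, -30, -0.7).
∂h/∂x = +0.005135, ∂h/∂y = +0.02676 (det = 7400).
h(30, 240) = 396.5 + (+0.005135)·(-165) + (+0.02676)·(55) = 396.5 -0.847 +1.472 = 397.124 m.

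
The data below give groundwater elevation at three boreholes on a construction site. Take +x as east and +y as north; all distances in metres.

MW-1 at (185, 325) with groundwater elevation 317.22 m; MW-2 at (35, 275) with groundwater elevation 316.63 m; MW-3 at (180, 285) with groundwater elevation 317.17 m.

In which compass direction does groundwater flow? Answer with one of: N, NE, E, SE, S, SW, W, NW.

W

Taking MW-1 as reference: MW-2−MW-1 = (-150, -50, -0.59); MW-3−MW-1 = (-5, -40, -0.05).
Determinant of the coordinate differences = (-150)·(-40) − (-5)·(-50) = 5750.
∂h/∂x = [(-0.59)·(-40) − (-0.05)·(-50)] / 5750 = +0.003670
∂h/∂y = [(-150)·(-0.05) − (-5)·(-0.59)] / 5750 = +0.0007913
Flow = −∇h = (-0.003670 east, -0.0007913 north), which points west.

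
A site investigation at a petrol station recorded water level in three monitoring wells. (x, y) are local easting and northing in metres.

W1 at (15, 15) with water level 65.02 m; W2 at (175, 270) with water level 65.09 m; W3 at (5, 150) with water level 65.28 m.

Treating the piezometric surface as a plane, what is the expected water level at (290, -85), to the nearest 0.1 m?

64.2 m

Taking W1 as reference: W2−W1 = (160, 255, +0.07); W3−W1 = (-10, 135, +0.26).
Determinant of the coordinate differences = 160·135 − (-10)·255 = 24150.
∂h/∂x = [(+0.07)·135 − (+0.26)·255] / 24150 = -0.002354
∂h/∂y = [160·(+0.26) − (-10)·(+0.07)] / 24150 = +0.001752
h(290, -85) = 65.02 + (-0.002354)·(275) + (+0.001752)·(-100) = 65.02 -0.647 -0.175 = 64.197 m.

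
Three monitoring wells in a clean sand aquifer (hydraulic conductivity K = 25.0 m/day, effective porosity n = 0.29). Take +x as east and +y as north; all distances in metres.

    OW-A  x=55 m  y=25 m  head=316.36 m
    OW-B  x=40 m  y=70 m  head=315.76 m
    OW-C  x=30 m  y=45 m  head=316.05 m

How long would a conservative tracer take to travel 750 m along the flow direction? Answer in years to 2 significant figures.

1.9 years

With h = a·x + b·y + c and OW-A as origin, the differences give:
  (-15)·a + 45·b = -0.60
  (-25)·a + 20·b = -0.31
Eliminate b (×20 and ×45, subtract): 825·a = 1.950 → a = ∂h/∂x = +0.002364
Back-substitute: b = ∂h/∂y = -0.01255.
|∇h| = √(0.002364² + -0.01255²) = 0.01277
Seepage velocity v = K·i/n = 25.0 × 0.01277 / 0.29 = 1.101 m/day.
t = 750 / 1.101 = 681.2 days = 1.87 years.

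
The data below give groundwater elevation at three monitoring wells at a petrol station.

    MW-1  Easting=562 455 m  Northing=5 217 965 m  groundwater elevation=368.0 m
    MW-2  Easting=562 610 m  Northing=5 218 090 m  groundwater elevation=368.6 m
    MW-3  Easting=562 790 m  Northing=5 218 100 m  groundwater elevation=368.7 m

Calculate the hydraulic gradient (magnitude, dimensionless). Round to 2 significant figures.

Three-point gradient (reference MW-1): Δ to MW-2 = (155, 125, +0.6), Δ to MW-3 = (335, 135, +0.7).
∂h/∂x = +0.0003103, ∂h/∂y = +0.004415 (det = -20950).
|∇h| = √(0.0003103² + 0.004415²) = 0.004426

0.0044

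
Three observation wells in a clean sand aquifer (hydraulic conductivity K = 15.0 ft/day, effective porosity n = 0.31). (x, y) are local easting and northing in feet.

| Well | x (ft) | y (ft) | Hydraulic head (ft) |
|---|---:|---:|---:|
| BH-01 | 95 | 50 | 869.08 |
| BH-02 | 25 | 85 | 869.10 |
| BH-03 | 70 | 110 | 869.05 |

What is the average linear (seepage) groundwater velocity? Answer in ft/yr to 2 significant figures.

18 ft/yr

With h = a·x + b·y + c and BH-01 as origin, the differences give:
  (-70)·a + 35·b = +0.02
  (-25)·a + 60·b = -0.03
Eliminate b (×60 and ×35, subtract): -3325·a = 2.250 → a = ∂h/∂x = -0.0006767
Back-substitute: b = ∂h/∂y = -0.0007820.
|∇h| = √(-0.0006767² + -0.0007820²) = 0.001034
Seepage velocity v = K·i/n = 15.0 × 0.001034 / 0.31 = 0.05003 ft/day = 18.27 ft/yr.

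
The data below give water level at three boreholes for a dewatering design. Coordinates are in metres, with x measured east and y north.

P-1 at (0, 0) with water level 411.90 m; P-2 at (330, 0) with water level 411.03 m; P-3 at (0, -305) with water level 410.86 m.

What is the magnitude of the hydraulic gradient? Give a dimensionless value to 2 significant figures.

0.0043

∂h/∂x = (411.03 − 411.90) / (330 − 0) = -0.002636
∂h/∂y = (410.86 − 411.90) / (-305 − 0) = +0.003410
|∇h| = √(-0.002636² + 0.003410²) = 0.00431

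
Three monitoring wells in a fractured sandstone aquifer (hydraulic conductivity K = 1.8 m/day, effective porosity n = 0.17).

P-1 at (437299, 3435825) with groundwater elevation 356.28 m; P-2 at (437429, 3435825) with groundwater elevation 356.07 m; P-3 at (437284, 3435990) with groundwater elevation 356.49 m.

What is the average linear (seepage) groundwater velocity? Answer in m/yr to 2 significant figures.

Differences from P-1: to P-2 (Δx, Δy, Δh) = (130, 0, -0.21); to P-3 = (-15, 165, +0.21).
Determinant of the coordinate differences = 130·165 − (-15)·0 = 21450.
∂h/∂x = [(-0.21)·165 − (+0.21)·0] / 21450 = -0.001615
∂h/∂y = [130·(+0.21) − (-15)·(-0.21)] / 21450 = +0.001126
|∇h| = √(-0.001615² + 0.001126²) = 0.001969
Seepage velocity v = K·i/n = 1.8 × 0.001969 / 0.17 = 0.02085 m/day = 7.615 m/yr.

7.6 m/yr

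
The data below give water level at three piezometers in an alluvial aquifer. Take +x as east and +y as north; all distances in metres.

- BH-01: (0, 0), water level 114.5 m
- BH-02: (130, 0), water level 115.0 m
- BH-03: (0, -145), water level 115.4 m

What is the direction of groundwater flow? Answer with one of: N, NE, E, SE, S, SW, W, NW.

∂h/∂x = (115.0 − 114.5) / (130 − 0) = +0.003846
∂h/∂y = (115.4 − 114.5) / (-145 − 0) = -0.006207
Flow = −∇h = (-0.003846 east, +0.006207 north), which points northwest.

NW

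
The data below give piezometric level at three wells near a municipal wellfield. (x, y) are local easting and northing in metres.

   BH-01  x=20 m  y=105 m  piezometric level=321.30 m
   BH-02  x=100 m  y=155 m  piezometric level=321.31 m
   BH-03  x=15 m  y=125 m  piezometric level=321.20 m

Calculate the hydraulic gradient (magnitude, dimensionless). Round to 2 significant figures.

0.0051

Taking BH-01 as reference: BH-02−BH-01 = (80, 50, +0.01); BH-03−BH-01 = (-5, 20, -0.10).
Solve a·Δx + b·Δy = Δh: det = 80·20 − (-5)·50 = 1850.
∂h/∂x = [(+0.01)·20 − (-0.10)·50] / 1850 = +0.002811
∂h/∂y = [80·(-0.10) − (-5)·(+0.01)] / 1850 = -0.004297
|∇h| = √(0.002811² + -0.004297²) = 0.005135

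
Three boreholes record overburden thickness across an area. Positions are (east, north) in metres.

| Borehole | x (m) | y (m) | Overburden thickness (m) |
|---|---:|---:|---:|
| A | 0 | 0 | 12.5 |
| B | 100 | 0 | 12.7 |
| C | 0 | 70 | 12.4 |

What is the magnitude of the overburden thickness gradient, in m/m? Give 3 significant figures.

∂d/∂x = (12.7 − 12.5) / (100 − 0) = +0.002000
∂d/∂y = (12.4 − 12.5) / (70 − 0) = -0.001429
|∇f| = √(0.002000² + -0.001429²) = 0.002458 m/m

0.00246 m/m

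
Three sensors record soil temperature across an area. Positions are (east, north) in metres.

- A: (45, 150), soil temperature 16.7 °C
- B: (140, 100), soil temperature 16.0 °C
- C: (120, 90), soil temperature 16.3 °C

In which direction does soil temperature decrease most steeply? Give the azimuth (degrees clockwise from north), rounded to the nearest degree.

057°

Differences from A: to B (Δx, Δy, Δh) = (95, -50, -0.7); to C = (75, -60, -0.4).
Determinant of the coordinate differences = 95·(-60) − 75·(-50) = -1950.
∂T/∂x = [(-0.7)·(-60) − (-0.4)·(-50)] / -1950 = -0.01128
∂T/∂y = [95·(-0.4) − 75·(-0.7)] / -1950 = -0.007436
Steepest decrease is along −∇f: components (+0.01128 E, +0.007436 N).
Azimuth = atan2(+0.01128, +0.007436) = 56.6° ≈ 057°.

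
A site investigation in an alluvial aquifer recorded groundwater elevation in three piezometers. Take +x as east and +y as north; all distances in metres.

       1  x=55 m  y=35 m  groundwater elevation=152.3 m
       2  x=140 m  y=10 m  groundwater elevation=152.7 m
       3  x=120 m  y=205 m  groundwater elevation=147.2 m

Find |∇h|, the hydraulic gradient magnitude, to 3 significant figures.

0.0288

Taking 1 as reference: 2−1 = (85, -25, +0.4); 3−1 = (65, 170, -5.1).
Solve a·Δx + b·Δy = Δh: det = 85·170 − 65·(-25) = 16075.
∂h/∂x = [(+0.4)·170 − (-5.1)·(-25)] / 16075 = -0.003701
∂h/∂y = [85·(-5.1) − 65·(+0.4)] / 16075 = -0.02858
|∇h| = √(-0.003701² + -0.02858²) = 0.02882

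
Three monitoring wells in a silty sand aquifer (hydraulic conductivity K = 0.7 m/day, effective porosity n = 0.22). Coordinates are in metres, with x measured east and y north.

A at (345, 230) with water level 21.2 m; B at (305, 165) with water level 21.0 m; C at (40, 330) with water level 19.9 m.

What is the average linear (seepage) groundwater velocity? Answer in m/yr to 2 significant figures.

Differences from A: to B (Δx, Δy, Δh) = (-40, -65, -0.2); to C = (-305, 100, -1.3).
Solve a·Δx + b·Δy = Δh: det = (-40)·100 − (-305)·(-65) = -23825.
∂h/∂x = [(-0.2)·100 − (-1.3)·(-65)] / -23825 = +0.004386
∂h/∂y = [(-40)·(-1.3) − (-305)·(-0.2)] / -23825 = +0.0003778
|∇h| = √(0.004386² + 0.0003778²) = 0.004402
Seepage velocity v = K·i/n = 0.7 × 0.004402 / 0.22 = 0.01401 m/day = 5.117 m/yr.

5.1 m/yr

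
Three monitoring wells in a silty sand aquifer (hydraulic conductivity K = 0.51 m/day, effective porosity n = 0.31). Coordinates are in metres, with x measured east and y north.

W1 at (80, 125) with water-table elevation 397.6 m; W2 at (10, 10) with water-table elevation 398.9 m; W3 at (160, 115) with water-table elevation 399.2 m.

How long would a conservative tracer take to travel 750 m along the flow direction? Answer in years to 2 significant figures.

45 years

Differences from W1: to W2 (Δx, Δy, Δh) = (-70, -115, +1.3); to W3 = (80, -10, +1.6).
Solve a·Δx + b·Δy = Δh: det = (-70)·(-10) − 80·(-115) = 9900.
∂h/∂x = [(+1.3)·(-10) − (+1.6)·(-115)] / 9900 = +0.01727
∂h/∂y = [(-70)·(+1.6) − 80·(+1.3)] / 9900 = -0.02182
|∇h| = √(0.01727² + -0.02182²) = 0.02783
Seepage velocity v = K·i/n = 0.51 × 0.02783 / 0.31 = 0.04578 m/day.
t = 750 / 0.04578 = 1.638e+04 days = 44.8 years.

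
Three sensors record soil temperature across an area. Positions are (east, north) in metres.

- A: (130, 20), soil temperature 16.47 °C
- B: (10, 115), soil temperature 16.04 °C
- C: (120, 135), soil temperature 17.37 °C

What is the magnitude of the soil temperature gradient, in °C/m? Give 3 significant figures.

0.0137 °C/m

With T = a·x + b·y + c and A as origin, the differences give:
  (-120)·a + 95·b = -0.43
  (-10)·a + 115·b = +0.90
Eliminate b (×115 and ×95, subtract): -12850·a = -134.950 → a = ∂T/∂x = +0.01050
Back-substitute: b = ∂T/∂y = +0.008739.
|∇f| = √(0.01050² + 0.008739²) = 0.01366 °C/m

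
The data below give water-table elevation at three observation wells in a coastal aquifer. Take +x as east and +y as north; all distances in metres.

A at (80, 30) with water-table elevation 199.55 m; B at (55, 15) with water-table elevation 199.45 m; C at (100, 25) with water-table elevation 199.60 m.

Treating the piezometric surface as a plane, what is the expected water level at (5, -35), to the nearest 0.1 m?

199.2 m

Differences from A: to B (Δx, Δy, Δh) = (-25, -15, -0.10); to C = (20, -5, +0.05).
Solve a·Δx + b·Δy = Δh: det = (-25)·(-5) − 20·(-15) = 425.
∂h/∂x = [(-0.10)·(-5) − (+0.05)·(-15)] / 425 = +0.002941
∂h/∂y = [(-25)·(+0.05) − 20·(-0.10)] / 425 = +0.001765
h(5, -35) = 199.55 + (+0.002941)·(-75) + (+0.001765)·(-65) = 199.55 -0.221 -0.115 = 199.215 m.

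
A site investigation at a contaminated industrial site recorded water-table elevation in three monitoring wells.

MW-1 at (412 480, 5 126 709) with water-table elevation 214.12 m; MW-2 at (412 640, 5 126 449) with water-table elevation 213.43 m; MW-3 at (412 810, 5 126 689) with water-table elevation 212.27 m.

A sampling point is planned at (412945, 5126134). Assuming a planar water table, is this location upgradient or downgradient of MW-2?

downgradient

Taking MW-1 as reference: MW-2−MW-1 = (160, -260, -0.69); MW-3−MW-1 = (330, -20, -1.85).
Determinant of the coordinate differences = 160·(-20) − 330·(-260) = 82600.
∂h/∂x = [(-0.69)·(-20) − (-1.85)·(-260)] / 82600 = -0.005656
∂h/∂y = [160·(-1.85) − 330·(-0.69)] / 82600 = -0.0008269
Head at (412945, 5126134) = 214.12 + (-0.005656)·(465) + (-0.0008269)·(-575) = 211.97 m.
That is lower than the 213.43 m at MW-2, so the point is downgradient.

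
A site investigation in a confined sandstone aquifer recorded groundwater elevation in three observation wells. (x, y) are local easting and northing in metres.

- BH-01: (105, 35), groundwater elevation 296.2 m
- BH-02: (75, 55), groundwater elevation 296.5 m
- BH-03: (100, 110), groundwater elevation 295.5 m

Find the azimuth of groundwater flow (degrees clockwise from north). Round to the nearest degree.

058°

Taking BH-01 as reference: BH-02−BH-01 = (-30, 20, +0.3); BH-03−BH-01 = (-5, 75, -0.7).
Solve a·Δx + b·Δy = Δh: det = (-30)·75 − (-5)·20 = -2150.
∂h/∂x = [(+0.3)·75 − (-0.7)·20] / -2150 = -0.01698
∂h/∂y = [(-30)·(-0.7) − (-5)·(+0.3)] / -2150 = -0.01047
Flow direction (−∇h) has components (+0.01698 E, +0.01047 N).
Azimuth = atan2(E, N) = atan2(+0.01698, +0.01047) = 58.3° ≈ 058°.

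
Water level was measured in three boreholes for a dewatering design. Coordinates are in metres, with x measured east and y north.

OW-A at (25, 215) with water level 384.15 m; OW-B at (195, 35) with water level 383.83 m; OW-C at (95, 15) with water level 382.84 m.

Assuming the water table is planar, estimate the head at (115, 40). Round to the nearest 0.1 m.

383.2 m

Taking OW-A as reference: OW-B−OW-A = (170, -180, -0.32); OW-C−OW-A = (70, -200, -1.31).
Solve a·Δx + b·Δy = Δh: det = 170·(-200) − 70·(-180) = -21400.
∂h/∂x = [(-0.32)·(-200) − (-1.31)·(-180)] / -21400 = +0.008028
∂h/∂y = [170·(-1.31) − 70·(-0.32)] / -21400 = +0.009360
h(115, 40) = 384.15 + (+0.008028)·(90) + (+0.009360)·(-175) = 384.15 +0.723 -1.638 = 383.235 m.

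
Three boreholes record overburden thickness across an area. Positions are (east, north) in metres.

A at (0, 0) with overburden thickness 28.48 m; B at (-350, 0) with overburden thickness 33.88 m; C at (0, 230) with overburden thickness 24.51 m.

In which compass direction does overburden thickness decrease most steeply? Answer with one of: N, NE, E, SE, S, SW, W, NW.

∂d/∂x = (33.88 − 28.48) / (-350 − 0) = -0.01543
∂d/∂y = (24.51 − 28.48) / (230 − 0) = -0.01726
Steepest decrease is along −∇f = (+0.01543 E, +0.01726 N) → northeast.

NE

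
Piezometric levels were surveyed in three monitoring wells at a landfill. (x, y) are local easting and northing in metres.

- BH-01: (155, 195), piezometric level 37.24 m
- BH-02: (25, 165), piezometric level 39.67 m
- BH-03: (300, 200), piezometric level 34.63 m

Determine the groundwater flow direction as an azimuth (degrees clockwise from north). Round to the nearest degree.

Three-point gradient (reference BH-01): Δ to BH-02 = (-130, -30, +2.43), Δ to BH-03 = (145, 5, -2.61).
∂h/∂x = -0.01788, ∂h/∂y = -0.003527 (det = 3700).
Flow direction (−∇h) has components (+0.01788 E, +0.003527 N).
Azimuth = atan2(E, N) = atan2(+0.01788, +0.003527) = 78.8° ≈ 079°.

079°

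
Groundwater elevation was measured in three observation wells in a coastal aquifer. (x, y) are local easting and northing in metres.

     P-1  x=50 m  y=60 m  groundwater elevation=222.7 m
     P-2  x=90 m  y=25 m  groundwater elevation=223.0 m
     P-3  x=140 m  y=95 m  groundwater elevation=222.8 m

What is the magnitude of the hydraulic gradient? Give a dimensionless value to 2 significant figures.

Differences from P-1: to P-2 (Δx, Δy, Δh) = (40, -35, +0.3); to P-3 = (90, 35, +0.1).
Solve a·Δx + b·Δy = Δh: det = 40·35 − 90·(-35) = 4550.
∂h/∂x = [(+0.3)·35 − (+0.1)·(-35)] / 4550 = +0.003077
∂h/∂y = [40·(+0.1) − 90·(+0.3)] / 4550 = -0.005055
|∇h| = √(0.003077² + -0.005055²) = 0.005918

0.0059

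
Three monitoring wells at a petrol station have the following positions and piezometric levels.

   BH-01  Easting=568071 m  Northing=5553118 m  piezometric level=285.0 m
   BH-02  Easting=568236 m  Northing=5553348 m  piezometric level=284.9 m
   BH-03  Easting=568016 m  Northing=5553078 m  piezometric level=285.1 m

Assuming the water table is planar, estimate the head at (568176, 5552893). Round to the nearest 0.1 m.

Taking BH-01 as reference: BH-02−BH-01 = (165, 230, -0.1); BH-03−BH-01 = (-55, -40, +0.1).
Solve a·Δx + b·Δy = Δh: det = 165·(-40) − (-55)·230 = 6050.
∂h/∂x = [(-0.1)·(-40) − (+0.1)·230] / 6050 = -0.003140
∂h/∂y = [165·(+0.1) − (-55)·(-0.1)] / 6050 = +0.001818
h(568176, 5552893) = 285.0 + (-0.003140)·(105) + (+0.001818)·(-225) = 285.0 -0.330 -0.409 = 284.261 m.

284.3 m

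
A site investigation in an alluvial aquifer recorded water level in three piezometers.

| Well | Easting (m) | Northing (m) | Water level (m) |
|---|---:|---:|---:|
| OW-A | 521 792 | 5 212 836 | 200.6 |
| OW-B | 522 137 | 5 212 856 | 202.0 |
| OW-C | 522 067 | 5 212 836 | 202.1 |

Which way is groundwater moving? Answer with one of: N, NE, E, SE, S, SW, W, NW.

Taking OW-A as reference: OW-B−OW-A = (345, 20, +1.4); OW-C−OW-A = (275, 0, +1.5).
Solve a·Δx + b·Δy = Δh: det = 345·0 − 275·20 = -5500.
∂h/∂x = [(+1.4)·0 − (+1.5)·20] / -5500 = +0.005455
∂h/∂y = [345·(+1.5) − 275·(+1.4)] / -5500 = -0.02409
Flow = −∇h = (-0.005455 east, +0.02409 north), which points north.

N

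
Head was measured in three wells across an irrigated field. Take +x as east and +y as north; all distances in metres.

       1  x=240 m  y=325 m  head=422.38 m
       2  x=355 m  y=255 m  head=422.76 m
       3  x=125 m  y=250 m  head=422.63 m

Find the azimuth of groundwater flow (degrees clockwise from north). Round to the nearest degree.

With h = a·x + b·y + c and 1 as origin, the differences give:
  115·a + (-70)·b = +0.38
  (-115)·a + (-75)·b = +0.25
Eliminate b (×(-75) and ×(-70), subtract): -16675·a = -11.000 → a = ∂h/∂x = +0.0006597
Back-substitute: b = ∂h/∂y = -0.004345.
Flow direction (−∇h) has components (-0.0006597 E, +0.004345 N).
Azimuth = atan2(E, N) = atan2(-0.0006597, +0.004345) = 351.4° ≈ 351°.

351°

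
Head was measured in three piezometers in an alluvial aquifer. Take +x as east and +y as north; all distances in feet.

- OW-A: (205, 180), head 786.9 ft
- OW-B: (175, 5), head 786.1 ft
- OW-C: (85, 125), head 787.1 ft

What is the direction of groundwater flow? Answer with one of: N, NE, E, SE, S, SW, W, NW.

SE

With h = a·x + b·y + c and OW-A as origin, the differences give:
  (-30)·a + (-175)·b = -0.8
  (-120)·a + (-55)·b = +0.2
Eliminate b (×(-55) and ×(-175), subtract): -19350·a = 79.00 → a = ∂h/∂x = -0.004083
Back-substitute: b = ∂h/∂y = +0.005271.
Flow = −∇h = (+0.004083 east, -0.005271 north), which points southeast.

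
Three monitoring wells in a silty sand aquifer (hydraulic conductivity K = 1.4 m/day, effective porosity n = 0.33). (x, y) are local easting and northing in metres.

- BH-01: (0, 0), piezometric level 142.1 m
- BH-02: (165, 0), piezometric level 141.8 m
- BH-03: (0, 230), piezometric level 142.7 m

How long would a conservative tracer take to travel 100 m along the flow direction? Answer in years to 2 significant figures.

∂h/∂x = (141.8 − 142.1) / (165 − 0) = -0.001818
∂h/∂y = (142.7 − 142.1) / (230 − 0) = +0.002609
|∇h| = √(-0.001818² + 0.002609²) = 0.00318
Seepage velocity v = K·i/n = 1.4 × 0.00318 / 0.33 = 0.01349 m/day.
t = 100 / 0.01349 = 7413 days = 20.3 years.

20 years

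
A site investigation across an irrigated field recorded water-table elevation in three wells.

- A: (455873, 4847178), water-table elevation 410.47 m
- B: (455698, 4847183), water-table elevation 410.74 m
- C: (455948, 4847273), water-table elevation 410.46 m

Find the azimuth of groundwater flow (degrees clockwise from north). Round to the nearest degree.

With h = a·x + b·y + c and A as origin, the differences give:
  (-175)·a + 5·b = +0.27
  75·a + 95·b = -0.01
Eliminate b (×95 and ×5, subtract): -17000·a = 25.700 → a = ∂h/∂x = -0.001512
Back-substitute: b = ∂h/∂y = +0.001088.
Flow direction (−∇h) has components (+0.001512 E, -0.001088 N).
Azimuth = atan2(E, N) = atan2(+0.001512, -0.001088) = 125.7° ≈ 126°.

126°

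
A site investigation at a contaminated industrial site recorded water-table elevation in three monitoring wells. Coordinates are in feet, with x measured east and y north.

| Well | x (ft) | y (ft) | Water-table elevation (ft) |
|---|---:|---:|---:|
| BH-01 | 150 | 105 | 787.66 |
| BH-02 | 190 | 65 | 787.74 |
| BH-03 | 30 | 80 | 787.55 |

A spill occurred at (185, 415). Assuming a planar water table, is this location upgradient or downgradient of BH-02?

downgradient

Differences from BH-01: to BH-02 (Δx, Δy, Δh) = (40, -40, +0.08); to BH-03 = (-120, -25, -0.11).
Determinant of the coordinate differences = 40·(-25) − (-120)·(-40) = -5800.
∂h/∂x = [(+0.08)·(-25) − (-0.11)·(-40)] / -5800 = +0.001103
∂h/∂y = [40·(-0.11) − (-120)·(+0.08)] / -5800 = -0.0008966
Head at (185, 415) = 787.66 + (+0.001103)·(35) + (-0.0008966)·(310) = 787.42 ft.
That is lower than the 787.74 ft at BH-02, so the point is downgradient.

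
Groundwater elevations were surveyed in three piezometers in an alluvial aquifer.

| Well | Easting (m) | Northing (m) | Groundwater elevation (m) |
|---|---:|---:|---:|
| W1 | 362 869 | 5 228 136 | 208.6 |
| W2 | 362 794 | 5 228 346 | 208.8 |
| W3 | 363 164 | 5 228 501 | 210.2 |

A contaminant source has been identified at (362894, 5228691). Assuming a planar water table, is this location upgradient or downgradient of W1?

upgradient

Differences from W1: to W2 (Δx, Δy, Δh) = (-75, 210, +0.2); to W3 = (295, 365, +1.6).
Solve a·Δx + b·Δy = Δh: det = (-75)·365 − 295·210 = -89325.
∂h/∂x = [(+0.2)·365 − (+1.6)·210] / -89325 = +0.002944
∂h/∂y = [(-75)·(+1.6) − 295·(+0.2)] / -89325 = +0.002004
Head at (362894, 5228691) = 208.6 + (+0.002944)·(25) + (+0.002004)·(555) = 209.79 m.
That is higher than the 208.6 m at W1, so the point is upgradient.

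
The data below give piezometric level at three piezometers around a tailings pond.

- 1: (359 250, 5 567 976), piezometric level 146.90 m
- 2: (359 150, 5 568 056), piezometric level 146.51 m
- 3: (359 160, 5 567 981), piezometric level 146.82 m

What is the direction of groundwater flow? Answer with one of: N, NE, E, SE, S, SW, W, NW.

N

Three-point gradient (reference 1): Δ to 2 = (-100, 80, -0.39), Δ to 3 = (-90, 5, -0.08).
∂h/∂x = +0.0006642, ∂h/∂y = -0.004045 (det = 6700).
Flow = −∇h = (-0.0006642 east, +0.004045 north), which points north.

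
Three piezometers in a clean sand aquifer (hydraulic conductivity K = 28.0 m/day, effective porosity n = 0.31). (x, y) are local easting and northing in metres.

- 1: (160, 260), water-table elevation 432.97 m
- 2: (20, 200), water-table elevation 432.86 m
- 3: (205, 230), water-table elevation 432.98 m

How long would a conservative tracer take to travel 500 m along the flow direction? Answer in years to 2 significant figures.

With h = a·x + b·y + c and 1 as origin, the differences give:
  (-140)·a + (-60)·b = -0.11
  45·a + (-30)·b = +0.01
Eliminate b (×(-30) and ×(-60), subtract): 6900·a = 3.900 → a = ∂h/∂x = +0.0005652
Back-substitute: b = ∂h/∂y = +0.0005145.
|∇h| = √(0.0005652² + 0.0005145²) = 0.0007643
Seepage velocity v = K·i/n = 28.0 × 0.0007643 / 0.31 = 0.06903 m/day.
t = 500 / 0.06903 = 7243 days = 19.8 years.

20 years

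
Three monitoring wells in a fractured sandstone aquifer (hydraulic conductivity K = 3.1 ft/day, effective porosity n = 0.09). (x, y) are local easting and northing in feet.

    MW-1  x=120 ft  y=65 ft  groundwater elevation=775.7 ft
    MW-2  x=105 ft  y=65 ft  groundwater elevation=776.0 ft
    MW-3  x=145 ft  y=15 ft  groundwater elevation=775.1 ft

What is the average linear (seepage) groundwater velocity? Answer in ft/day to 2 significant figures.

Taking MW-1 as reference: MW-2−MW-1 = (-15, 0, +0.3); MW-3−MW-1 = (25, -50, -0.6).
Determinant of the coordinate differences = (-15)·(-50) − 25·0 = 750.
∂h/∂x = [(+0.3)·(-50) − (-0.6)·0] / 750 = -0.02000
∂h/∂y = [(-15)·(-0.6) − 25·(+0.3)] / 750 = +0.002000
|∇h| = √(-0.02000² + 0.002000²) = 0.0201
Seepage velocity v = K·i/n = 3.1 × 0.0201 / 0.09 = 0.6923 ft/day.

0.69 ft/day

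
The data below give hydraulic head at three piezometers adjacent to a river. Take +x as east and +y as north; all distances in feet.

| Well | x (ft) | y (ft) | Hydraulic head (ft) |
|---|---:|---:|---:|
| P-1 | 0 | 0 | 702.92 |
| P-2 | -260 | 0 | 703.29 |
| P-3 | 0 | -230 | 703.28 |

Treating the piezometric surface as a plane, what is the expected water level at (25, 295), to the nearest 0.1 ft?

∂h/∂x = (703.29 − 702.92) / (-260 − 0) = -0.001423
∂h/∂y = (703.28 − 702.92) / (-230 − 0) = -0.001565
h(25, 295) = 702.92 + (-0.001423)·(25) + (-0.001565)·(295) = 702.92 -0.036 -0.462 = 702.423 ft.

702.4 ft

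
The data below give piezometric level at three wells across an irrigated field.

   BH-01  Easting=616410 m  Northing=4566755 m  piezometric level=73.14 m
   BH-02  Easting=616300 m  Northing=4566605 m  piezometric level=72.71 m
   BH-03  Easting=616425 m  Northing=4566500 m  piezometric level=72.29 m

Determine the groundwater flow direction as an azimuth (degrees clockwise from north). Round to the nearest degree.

170°

With h = a·x + b·y + c and BH-01 as origin, the differences give:
  (-110)·a + (-150)·b = -0.43
  15·a + (-255)·b = -0.85
Eliminate b (×(-255) and ×(-150), subtract): 30300·a = -17.850 → a = ∂h/∂x = -0.0005891
Back-substitute: b = ∂h/∂y = +0.003299.
Flow direction (−∇h) has components (+0.0005891 E, -0.003299 N).
Azimuth = atan2(E, N) = atan2(+0.0005891, -0.003299) = 169.9° ≈ 170°.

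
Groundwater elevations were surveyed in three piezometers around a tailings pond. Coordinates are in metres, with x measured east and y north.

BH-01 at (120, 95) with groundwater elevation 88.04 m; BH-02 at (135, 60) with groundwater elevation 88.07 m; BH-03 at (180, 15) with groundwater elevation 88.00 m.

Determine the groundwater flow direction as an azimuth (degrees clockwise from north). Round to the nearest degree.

With h = a·x + b·y + c and BH-01 as origin, the differences give:
  15·a + (-35)·b = +0.03
  60·a + (-80)·b = -0.04
Eliminate b (×(-80) and ×(-35), subtract): 900·a = -3.800 → a = ∂h/∂x = -0.004222
Back-substitute: b = ∂h/∂y = -0.002667.
Flow direction (−∇h) has components (+0.004222 E, +0.002667 N).
Azimuth = atan2(E, N) = atan2(+0.004222, +0.002667) = 57.7° ≈ 058°.

058°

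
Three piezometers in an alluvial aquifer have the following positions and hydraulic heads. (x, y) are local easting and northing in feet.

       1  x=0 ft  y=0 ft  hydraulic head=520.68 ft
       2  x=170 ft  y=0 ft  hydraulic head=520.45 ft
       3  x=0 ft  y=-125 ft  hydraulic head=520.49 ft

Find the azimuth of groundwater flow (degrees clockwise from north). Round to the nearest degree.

∂h/∂x = (520.45 − 520.68) / (170 − 0) = -0.001353
∂h/∂y = (520.49 − 520.68) / (-125 − 0) = +0.001520
Flow direction (−∇h) has components (+0.001353 E, -0.001520 N).
Azimuth = atan2(E, N) = atan2(+0.001353, -0.001520) = 138.3° ≈ 138°.

138°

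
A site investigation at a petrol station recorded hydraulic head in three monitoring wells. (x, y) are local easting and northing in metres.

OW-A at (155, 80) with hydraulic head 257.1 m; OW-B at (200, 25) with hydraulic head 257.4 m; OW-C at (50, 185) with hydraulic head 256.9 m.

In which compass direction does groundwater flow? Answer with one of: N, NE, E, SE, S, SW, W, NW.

NE

Three-point gradient (reference OW-A): Δ to OW-B = (45, -55, +0.3), Δ to OW-C = (-105, 105, -0.2).
∂h/∂x = -0.01952, ∂h/∂y = -0.02143 (det = -1050).
Flow = −∇h = (+0.01952 east, +0.02143 north), which points northeast.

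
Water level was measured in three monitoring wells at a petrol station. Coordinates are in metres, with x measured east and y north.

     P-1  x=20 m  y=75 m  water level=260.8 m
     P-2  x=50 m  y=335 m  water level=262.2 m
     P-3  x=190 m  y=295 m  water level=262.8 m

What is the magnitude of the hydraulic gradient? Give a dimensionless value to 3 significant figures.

0.00736

With h = a·x + b·y + c and P-1 as origin, the differences give:
  30·a + 260·b = +1.4
  170·a + 220·b = +2.0
Eliminate b (×220 and ×260, subtract): -37600·a = -212.00 → a = ∂h/∂x = +0.005638
Back-substitute: b = ∂h/∂y = +0.004734.
|∇h| = √(0.005638² + 0.004734²) = 0.007362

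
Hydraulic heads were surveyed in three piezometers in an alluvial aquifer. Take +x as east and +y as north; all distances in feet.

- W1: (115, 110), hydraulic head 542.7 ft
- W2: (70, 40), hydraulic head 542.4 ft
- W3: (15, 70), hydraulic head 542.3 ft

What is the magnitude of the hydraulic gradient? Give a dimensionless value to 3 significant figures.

0.00385

With h = a·x + b·y + c and W1 as origin, the differences give:
  (-45)·a + (-70)·b = -0.3
  (-100)·a + (-40)·b = -0.4
Eliminate b (×(-40) and ×(-70), subtract): -5200·a = -16.00 → a = ∂h/∂x = +0.003077
Back-substitute: b = ∂h/∂y = +0.002308.
|∇h| = √(0.003077² + 0.002308²) = 0.003846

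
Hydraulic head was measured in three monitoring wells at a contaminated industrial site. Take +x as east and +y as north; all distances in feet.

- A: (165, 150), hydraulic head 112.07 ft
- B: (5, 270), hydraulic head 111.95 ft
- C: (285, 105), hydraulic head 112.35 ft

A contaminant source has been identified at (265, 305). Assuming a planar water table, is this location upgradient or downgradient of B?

upgradient

Taking A as reference: B−A = (-160, 120, -0.12); C−A = (120, -45, +0.28).
Determinant of the coordinate differences = (-160)·(-45) − 120·120 = -7200.
∂h/∂x = [(-0.12)·(-45) − (+0.28)·120] / -7200 = +0.003917
∂h/∂y = [(-160)·(+0.28) − 120·(-0.12)] / -7200 = +0.004222
Head at (265, 305) = 112.07 + (+0.003917)·(100) + (+0.004222)·(155) = 113.12 ft.
That is higher than the 111.95 ft at B, so the point is upgradient.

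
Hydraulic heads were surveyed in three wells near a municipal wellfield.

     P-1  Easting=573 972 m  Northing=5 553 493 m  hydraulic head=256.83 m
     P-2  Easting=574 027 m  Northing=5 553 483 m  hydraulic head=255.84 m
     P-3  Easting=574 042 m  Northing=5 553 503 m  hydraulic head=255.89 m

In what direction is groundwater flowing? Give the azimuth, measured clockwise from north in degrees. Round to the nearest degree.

132°

Differences from P-1: to P-2 (Δx, Δy, Δh) = (55, -10, -0.99); to P-3 = (70, 10, -0.94).
Solve a·Δx + b·Δy = Δh: det = 55·10 − 70·(-10) = 1250.
∂h/∂x = [(-0.99)·10 − (-0.94)·(-10)] / 1250 = -0.01544
∂h/∂y = [55·(-0.94) − 70·(-0.99)] / 1250 = +0.01408
Flow direction (−∇h) has components (+0.01544 E, -0.01408 N).
Azimuth = atan2(E, N) = atan2(+0.01544, -0.01408) = 132.4° ≈ 132°.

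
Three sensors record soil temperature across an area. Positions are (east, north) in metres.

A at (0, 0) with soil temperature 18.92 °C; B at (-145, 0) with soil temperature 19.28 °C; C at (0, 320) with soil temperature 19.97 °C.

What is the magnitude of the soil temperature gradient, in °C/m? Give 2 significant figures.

∂T/∂x = (19.28 − 18.92) / (-145 − 0) = -0.002483
∂T/∂y = (19.97 − 18.92) / (320 − 0) = +0.003281
|∇f| = √(-0.002483² + 0.003281²) = 0.004115 °C/m

0.0041 °C/m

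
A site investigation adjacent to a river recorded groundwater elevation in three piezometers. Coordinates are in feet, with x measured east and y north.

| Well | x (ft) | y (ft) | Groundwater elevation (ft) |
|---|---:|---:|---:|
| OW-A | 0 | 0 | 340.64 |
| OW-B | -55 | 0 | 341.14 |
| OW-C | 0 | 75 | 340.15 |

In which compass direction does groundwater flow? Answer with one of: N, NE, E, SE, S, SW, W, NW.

∂h/∂x = (341.14 − 340.64) / (-55 − 0) = -0.009091
∂h/∂y = (340.15 − 340.64) / (75 − 0) = -0.006533
Flow = −∇h = (+0.009091 east, +0.006533 north), which points northeast.

NE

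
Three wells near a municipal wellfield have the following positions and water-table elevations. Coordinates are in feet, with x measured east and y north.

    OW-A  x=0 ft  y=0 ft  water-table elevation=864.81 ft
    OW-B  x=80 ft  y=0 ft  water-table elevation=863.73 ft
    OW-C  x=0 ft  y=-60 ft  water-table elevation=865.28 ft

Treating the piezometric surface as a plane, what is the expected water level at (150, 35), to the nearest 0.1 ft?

862.5 ft

∂h/∂x = (863.73 − 864.81) / (80 − 0) = -0.01350
∂h/∂y = (865.28 − 864.81) / (-60 − 0) = -0.007833
h(150, 35) = 864.81 + (-0.01350)·(150) + (-0.007833)·(35) = 864.81 -2.025 -0.274 = 862.511 ft.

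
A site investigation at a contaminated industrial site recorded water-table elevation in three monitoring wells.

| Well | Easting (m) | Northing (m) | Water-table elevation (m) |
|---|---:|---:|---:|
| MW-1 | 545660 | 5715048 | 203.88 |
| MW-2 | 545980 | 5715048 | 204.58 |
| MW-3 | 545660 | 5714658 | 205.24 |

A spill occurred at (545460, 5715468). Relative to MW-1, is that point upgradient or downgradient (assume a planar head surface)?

downgradient

∂h/∂x = (204.58 − 203.88) / (545980 − 545660) = +0.002188
∂h/∂y = (205.24 − 203.88) / (5714658 − 5715048) = -0.003487
Head at (545460, 5715468) = 203.88 + (+0.002188)·(-200) + (-0.003487)·(420) = 201.98 m.
That is lower than the 203.88 m at MW-1, so the point is downgradient.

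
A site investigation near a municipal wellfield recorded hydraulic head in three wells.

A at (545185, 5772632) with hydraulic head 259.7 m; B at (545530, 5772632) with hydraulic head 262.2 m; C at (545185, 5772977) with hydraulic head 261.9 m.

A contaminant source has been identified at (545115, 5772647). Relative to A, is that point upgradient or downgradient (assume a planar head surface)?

∂h/∂x = (262.2 − 259.7) / (545530 − 545185) = +0.007246
∂h/∂y = (261.9 − 259.7) / (5772977 − 5772632) = +0.006377
Head at (545115, 5772647) = 259.7 + (+0.007246)·(-70) + (+0.006377)·(15) = 259.29 m.
That is lower than the 259.7 m at A, so the point is downgradient.

downgradient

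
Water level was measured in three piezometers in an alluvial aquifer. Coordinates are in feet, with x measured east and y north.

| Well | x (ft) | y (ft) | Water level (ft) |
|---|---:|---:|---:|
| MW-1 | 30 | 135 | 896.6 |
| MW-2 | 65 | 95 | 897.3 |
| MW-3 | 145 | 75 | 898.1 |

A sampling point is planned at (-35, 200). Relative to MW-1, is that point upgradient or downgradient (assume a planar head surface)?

downgradient

Three-point gradient (reference MW-1): Δ to MW-2 = (35, -40, +0.7), Δ to MW-3 = (115, -60, +1.5).
∂h/∂x = +0.007200, ∂h/∂y = -0.01120 (det = 2500).
Head at (-35, 200) = 896.6 + (+0.007200)·(-65) + (-0.01120)·(65) = 895.40 ft.
That is lower than the 896.6 ft at MW-1, so the point is downgradient.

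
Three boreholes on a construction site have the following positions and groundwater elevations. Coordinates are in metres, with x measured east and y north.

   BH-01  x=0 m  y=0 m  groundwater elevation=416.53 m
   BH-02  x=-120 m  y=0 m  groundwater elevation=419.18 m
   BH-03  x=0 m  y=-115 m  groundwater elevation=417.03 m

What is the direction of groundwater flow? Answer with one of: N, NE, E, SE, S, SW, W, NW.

E

∂h/∂x = (419.18 − 416.53) / (-120 − 0) = -0.02208
∂h/∂y = (417.03 − 416.53) / (-115 − 0) = -0.004348
Flow = −∇h = (+0.02208 east, +0.004348 north), which points east.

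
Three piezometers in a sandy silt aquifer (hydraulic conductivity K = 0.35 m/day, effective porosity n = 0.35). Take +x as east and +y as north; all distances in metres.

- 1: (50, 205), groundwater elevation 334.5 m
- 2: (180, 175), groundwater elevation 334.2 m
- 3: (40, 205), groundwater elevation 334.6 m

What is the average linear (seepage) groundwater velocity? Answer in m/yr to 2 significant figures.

With h = a·x + b·y + c and 1 as origin, the differences give:
  130·a + (-30)·b = -0.3
  (-10)·a + 0·b = +0.1
Eliminate b (×0 and ×(-30), subtract): -300·a = 3.00 → a = ∂h/∂x = -0.01000
Back-substitute: b = ∂h/∂y = -0.03333.
|∇h| = √(-0.01000² + -0.03333²) = 0.0348
Seepage velocity v = K·i/n = 0.35 × 0.0348 / 0.35 = 0.0348 m/day = 12.71 m/yr.

13 m/yr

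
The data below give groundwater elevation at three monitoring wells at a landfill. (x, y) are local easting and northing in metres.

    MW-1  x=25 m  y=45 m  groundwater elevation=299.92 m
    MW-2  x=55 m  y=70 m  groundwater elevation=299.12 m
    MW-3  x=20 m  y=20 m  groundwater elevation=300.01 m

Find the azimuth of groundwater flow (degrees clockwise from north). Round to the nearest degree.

Three-point gradient (reference MW-1): Δ to MW-2 = (30, 25, -0.80), Δ to MW-3 = (-5, -25, +0.09).
∂h/∂x = -0.02840, ∂h/∂y = +0.002080 (det = -625).
Flow direction (−∇h) has components (+0.02840 E, -0.002080 N).
Azimuth = atan2(E, N) = atan2(+0.02840, -0.002080) = 94.2° ≈ 094°.

094°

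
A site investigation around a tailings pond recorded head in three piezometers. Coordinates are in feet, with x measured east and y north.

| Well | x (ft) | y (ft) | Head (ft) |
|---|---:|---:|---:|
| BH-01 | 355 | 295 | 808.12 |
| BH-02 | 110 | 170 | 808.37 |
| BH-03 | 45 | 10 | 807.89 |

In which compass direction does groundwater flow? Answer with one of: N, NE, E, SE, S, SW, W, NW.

Differences from BH-01: to BH-02 (Δx, Δy, Δh) = (-245, -125, +0.25); to BH-03 = (-310, -285, -0.23).
Determinant of the coordinate differences = (-245)·(-285) − (-310)·(-125) = 31075.
∂h/∂x = [(+0.25)·(-285) − (-0.23)·(-125)] / 31075 = -0.003218
∂h/∂y = [(-245)·(-0.23) − (-310)·(+0.25)] / 31075 = +0.004307
Flow = −∇h = (+0.003218 east, -0.004307 north), which points southeast.

SE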